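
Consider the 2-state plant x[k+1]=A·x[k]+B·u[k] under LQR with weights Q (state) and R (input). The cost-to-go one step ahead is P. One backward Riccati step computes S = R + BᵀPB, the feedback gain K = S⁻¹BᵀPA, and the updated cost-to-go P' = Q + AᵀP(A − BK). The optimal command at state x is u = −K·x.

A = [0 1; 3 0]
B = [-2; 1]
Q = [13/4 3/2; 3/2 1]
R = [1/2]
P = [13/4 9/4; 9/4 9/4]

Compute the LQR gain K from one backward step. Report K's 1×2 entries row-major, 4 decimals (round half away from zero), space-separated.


-1.0000 -0.6296

BᵀP = [-4.2500 -2.2500]
S = R + BᵀPB = [1/2] + [6.2500] = [6.7500]
BᵀPA = [-6.7500 -4.2500]
K = S⁻¹·BᵀPA = [-1.0000 -0.6296]
A−BK = [-2.0000 -0.2593; 4.0000 0.6296]
AᵀP(A−BK) = [13.5000 2.5000; 2.5000 0.5741]
P' = Q + AᵀP(A−BK) = [16.7500 4.0000; 4.0000 1.5741]
tr(P') = 18.3241


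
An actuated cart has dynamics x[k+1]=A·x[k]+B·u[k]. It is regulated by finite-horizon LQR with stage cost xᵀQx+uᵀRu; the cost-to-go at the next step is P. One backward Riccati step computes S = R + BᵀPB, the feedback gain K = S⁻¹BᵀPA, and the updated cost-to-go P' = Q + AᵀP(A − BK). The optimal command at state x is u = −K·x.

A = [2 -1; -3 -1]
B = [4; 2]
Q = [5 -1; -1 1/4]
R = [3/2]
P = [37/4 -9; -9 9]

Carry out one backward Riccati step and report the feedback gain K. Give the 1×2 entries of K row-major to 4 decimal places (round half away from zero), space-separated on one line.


2.2169 -0.0241

BᵀP = [19.0000 -18.0000]
S = R + BᵀPB = [3/2] + [40.0000] = [41.5000]
BᵀPA = [92.0000 -1.0000]
K = S⁻¹·BᵀPA = [2.2169 -0.0241]
A−BK = [-6.8675 -0.9036; -7.4337 -0.9518]
AᵀP(A−BK) = [22.0482 1.7169; 1.7169 0.2259]
P' = Q + AᵀP(A−BK) = [27.0482 0.7169; 0.7169 0.4759]
tr(P') = 27.5241


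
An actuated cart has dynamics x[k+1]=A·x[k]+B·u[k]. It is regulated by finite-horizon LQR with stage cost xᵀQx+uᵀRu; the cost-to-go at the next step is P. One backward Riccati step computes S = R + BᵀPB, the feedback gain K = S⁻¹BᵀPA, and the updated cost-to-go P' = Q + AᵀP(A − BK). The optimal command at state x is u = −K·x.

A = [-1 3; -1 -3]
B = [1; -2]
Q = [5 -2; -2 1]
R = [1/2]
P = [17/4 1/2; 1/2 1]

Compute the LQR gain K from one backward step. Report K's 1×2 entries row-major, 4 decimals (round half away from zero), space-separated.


BᵀP = [3.2500 -1.5000]
S = R + BᵀPB = [1/2] + [6.2500] = [6.7500]
BᵀPA = [-1.7500 14.2500]
K = S⁻¹·BᵀPA = [-0.2593 2.1111]
A−BK = [-0.7407 0.8889; -1.5185 1.2222]
AᵀP(A−BK) = [5.7963 -6.0556; -6.0556 8.1667]
P' = Q + AᵀP(A−BK) = [10.7963 -8.0556; -8.0556 9.1667]
tr(P') = 19.9630

-0.2593 2.1111


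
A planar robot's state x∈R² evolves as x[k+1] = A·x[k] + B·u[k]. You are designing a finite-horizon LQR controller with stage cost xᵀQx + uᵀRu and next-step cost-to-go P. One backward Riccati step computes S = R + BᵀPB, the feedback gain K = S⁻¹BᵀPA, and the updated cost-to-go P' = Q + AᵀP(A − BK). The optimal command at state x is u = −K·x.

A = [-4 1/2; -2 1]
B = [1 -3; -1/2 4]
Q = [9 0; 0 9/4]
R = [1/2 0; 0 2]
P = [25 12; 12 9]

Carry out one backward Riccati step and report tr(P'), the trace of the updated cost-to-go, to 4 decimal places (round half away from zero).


52.9532

BᵀP = [19.0000 7.5000; -27.0000 0.0000]
S = R + BᵀPB = [1/2 0; 0 2] + [15.2500 -27.0000; -27.0000 81.0000] = [15.7500 -27.0000; -27.0000 83.0000]
BᵀPA = [-91.0000 17.0000; 108.0000 -13.5000]
K = S⁻¹·BᵀPA = [-8.0190 1.8098; -1.3074 0.4261]
A−BK = [0.0968 -0.0316; -0.7799 0.2006]
AᵀP(A−BK) = [39.4674 -9.3264; -9.3264 2.2358]
P' = Q + AᵀP(A−BK) = [48.4674 -9.3264; -9.3264 4.4858]
tr(P') = 52.9532


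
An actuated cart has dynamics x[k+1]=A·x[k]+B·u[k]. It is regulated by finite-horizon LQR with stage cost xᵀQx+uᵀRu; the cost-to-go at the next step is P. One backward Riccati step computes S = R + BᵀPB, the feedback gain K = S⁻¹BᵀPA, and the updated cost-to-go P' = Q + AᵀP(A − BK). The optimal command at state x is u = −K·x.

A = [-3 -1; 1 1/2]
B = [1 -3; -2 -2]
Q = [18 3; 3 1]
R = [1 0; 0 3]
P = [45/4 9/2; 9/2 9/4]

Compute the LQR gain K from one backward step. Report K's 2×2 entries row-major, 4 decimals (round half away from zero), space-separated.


BᵀP = [2.2500 0.0000; -42.7500 -18.0000]
S = R + BᵀPB = [1 0; 0 3] + [2.2500 -6.7500; -6.7500 164.2500] = [3.2500 -6.7500; -6.7500 167.2500]
BᵀPA = [-6.7500 -2.2500; 110.2500 33.7500]
K = S⁻¹·BᵀPA = [-0.7726 -0.2982; 0.6280 0.1898]
A−BK = [-0.3434 -0.1325; 0.7108 0.2831]
AᵀP(A−BK) = [2.0467 0.6913; 0.6913 0.2372]
P' = Q + AᵀP(A−BK) = [20.0467 3.6913; 3.6913 1.2372]
tr(P') = 21.2839

-0.7726 -0.2982 0.6280 0.1898


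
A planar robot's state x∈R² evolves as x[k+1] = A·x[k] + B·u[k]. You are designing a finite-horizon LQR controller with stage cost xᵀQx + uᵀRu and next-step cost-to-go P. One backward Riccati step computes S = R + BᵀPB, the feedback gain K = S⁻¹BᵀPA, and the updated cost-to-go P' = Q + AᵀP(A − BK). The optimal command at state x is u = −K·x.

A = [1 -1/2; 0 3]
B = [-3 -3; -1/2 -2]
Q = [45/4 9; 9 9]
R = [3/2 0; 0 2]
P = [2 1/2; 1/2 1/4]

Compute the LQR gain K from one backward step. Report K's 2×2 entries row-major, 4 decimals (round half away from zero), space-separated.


BᵀP = [-6.2500 -1.6250; -7.0000 -2.0000]
S = R + BᵀPB = [3/2 0; 0 2] + [19.5625 22.0000; 22.0000 25.0000] = [21.0625 22.0000; 22.0000 27.0000]
BᵀPA = [-6.2500 -1.7500; -7.0000 -2.5000]
K = S⁻¹·BᵀPA = [-0.1742 0.0915; -0.1173 -0.1672]
A−BK = [0.1255 -0.7269; -0.3218 2.7114]
AᵀP(A−BK) = [0.0900 -0.0982; -0.0982 0.9923]
P' = Q + AᵀP(A−BK) = [11.3400 8.9018; 8.9018 9.9923]
tr(P') = 21.3323

-0.1742 0.0915 -0.1173 -0.1672


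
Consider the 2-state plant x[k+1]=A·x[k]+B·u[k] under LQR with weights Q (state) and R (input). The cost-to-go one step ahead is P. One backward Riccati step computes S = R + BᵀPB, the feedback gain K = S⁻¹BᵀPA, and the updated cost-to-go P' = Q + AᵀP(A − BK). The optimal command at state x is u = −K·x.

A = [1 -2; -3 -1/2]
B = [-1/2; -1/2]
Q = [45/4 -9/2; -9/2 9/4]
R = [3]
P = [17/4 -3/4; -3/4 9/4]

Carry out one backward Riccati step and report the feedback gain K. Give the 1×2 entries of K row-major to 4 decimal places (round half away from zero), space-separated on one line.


0.1176 0.9118

BᵀP = [-1.7500 -0.7500]
S = R + BᵀPB = [3] + [1.2500] = [4.2500]
BᵀPA = [0.5000 3.8750]
K = S⁻¹·BᵀPA = [0.1176 0.9118]
A−BK = [1.0588 -1.5441; -2.9412 -0.0441]
AᵀP(A−BK) = [28.9412 -9.7059; -9.7059 12.5294]
P' = Q + AᵀP(A−BK) = [40.1912 -14.2059; -14.2059 14.7794]
tr(P') = 54.9706


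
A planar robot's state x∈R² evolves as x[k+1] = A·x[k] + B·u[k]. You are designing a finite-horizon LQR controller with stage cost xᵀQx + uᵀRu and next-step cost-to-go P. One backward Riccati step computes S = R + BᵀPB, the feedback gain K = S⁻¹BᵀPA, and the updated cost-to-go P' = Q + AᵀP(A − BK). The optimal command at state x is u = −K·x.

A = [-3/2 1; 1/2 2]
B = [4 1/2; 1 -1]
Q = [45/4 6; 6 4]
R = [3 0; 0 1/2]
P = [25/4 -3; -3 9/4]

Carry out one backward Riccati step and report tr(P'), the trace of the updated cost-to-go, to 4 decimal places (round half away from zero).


BᵀP = [22.0000 -9.7500; 6.1250 -3.7500]
S = R + BᵀPB = [3 0; 0 1/2] + [78.2500 20.7500; 20.7500 6.8125] = [81.2500 20.7500; 20.7500 7.3125]
BᵀPA = [-37.8750 2.5000; -11.0625 -1.3750]
K = S⁻¹·BᵀPA = [-0.2899 0.2862; -0.6903 -1.0001]
A−BK = [0.0046 0.3553; 0.0995 0.7137]
AᵀP(A−BK) = [0.5100 0.1504; 0.1504 1.1594]
P' = Q + AᵀP(A−BK) = [11.7600 6.1504; 6.1504 5.1594]
tr(P') = 16.9194

16.9194


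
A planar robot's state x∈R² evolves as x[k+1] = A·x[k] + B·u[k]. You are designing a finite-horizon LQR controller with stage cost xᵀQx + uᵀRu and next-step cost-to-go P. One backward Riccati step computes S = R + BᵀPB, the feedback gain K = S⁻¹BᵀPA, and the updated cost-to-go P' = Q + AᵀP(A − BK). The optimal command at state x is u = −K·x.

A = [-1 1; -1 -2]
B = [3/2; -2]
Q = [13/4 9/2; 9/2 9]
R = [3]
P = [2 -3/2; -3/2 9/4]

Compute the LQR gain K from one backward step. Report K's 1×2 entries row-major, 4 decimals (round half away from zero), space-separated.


BᵀP = [6.0000 -6.7500]
S = R + BᵀPB = [3] + [22.5000] = [25.5000]
BᵀPA = [0.7500 19.5000]
K = S⁻¹·BᵀPA = [0.0294 0.7647]
A−BK = [-1.0441 -0.1471; -0.9412 -0.4706]
AᵀP(A−BK) = [1.2279 0.4265; 0.4265 2.0882]
P' = Q + AᵀP(A−BK) = [4.4779 4.9265; 4.9265 11.0882]
tr(P') = 15.5662

0.0294 0.7647


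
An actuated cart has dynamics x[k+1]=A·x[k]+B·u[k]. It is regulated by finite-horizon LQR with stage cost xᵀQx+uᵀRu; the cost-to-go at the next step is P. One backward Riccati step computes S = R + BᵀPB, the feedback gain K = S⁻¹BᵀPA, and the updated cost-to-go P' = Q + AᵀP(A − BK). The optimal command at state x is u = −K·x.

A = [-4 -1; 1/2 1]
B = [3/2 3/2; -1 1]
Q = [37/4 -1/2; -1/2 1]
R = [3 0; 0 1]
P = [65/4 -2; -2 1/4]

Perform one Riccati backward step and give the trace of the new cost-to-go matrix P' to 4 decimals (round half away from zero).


BᵀP = [26.3750 -3.2500; 22.3750 -2.7500]
S = R + BᵀPB = [3 0; 0 1] + [42.8125 36.3125; 36.3125 30.8125] = [45.8125 36.3125; 36.3125 31.8125]
BᵀPA = [-107.1250 -29.6250; -90.8750 -25.1250]
K = S⁻¹·BᵀPA = [-0.7781 -0.2168; -1.9684 -0.5423]
A−BK = [0.1198 0.1387; 1.6902 1.3255]
AᵀP(A−BK) = [5.8286 1.6173; 1.6173 0.4516]
P' = Q + AᵀP(A−BK) = [15.0786 1.1173; 1.1173 1.4516]
tr(P') = 16.5302

16.5302


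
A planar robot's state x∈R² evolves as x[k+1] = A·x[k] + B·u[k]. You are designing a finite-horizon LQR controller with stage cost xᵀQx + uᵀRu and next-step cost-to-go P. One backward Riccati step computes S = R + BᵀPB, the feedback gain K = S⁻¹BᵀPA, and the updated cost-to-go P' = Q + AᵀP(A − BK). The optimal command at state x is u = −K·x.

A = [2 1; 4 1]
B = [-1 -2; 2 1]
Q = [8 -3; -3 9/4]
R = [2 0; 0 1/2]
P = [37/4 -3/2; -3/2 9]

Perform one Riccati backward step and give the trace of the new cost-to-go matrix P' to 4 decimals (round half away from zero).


BᵀP = [-12.2500 19.5000; -20.0000 12.0000]
S = R + BᵀPB = [2 0; 0 1/2] + [51.2500 44.0000; 44.0000 52.0000] = [53.2500 44.0000; 44.0000 52.5000]
BᵀPA = [53.5000 7.2500; 8.0000 -8.0000]
K = S⁻¹·BᵀPA = [2.8579 0.8523; -2.2428 -0.8667]
A−BK = [0.3723 0.1189; 0.5270 0.1621]
AᵀP(A−BK) = [22.0433 6.8373; 6.8373 2.1379]
P' = Q + AᵀP(A−BK) = [30.0433 3.8373; 3.8373 4.3879]
tr(P') = 34.4312

34.4312


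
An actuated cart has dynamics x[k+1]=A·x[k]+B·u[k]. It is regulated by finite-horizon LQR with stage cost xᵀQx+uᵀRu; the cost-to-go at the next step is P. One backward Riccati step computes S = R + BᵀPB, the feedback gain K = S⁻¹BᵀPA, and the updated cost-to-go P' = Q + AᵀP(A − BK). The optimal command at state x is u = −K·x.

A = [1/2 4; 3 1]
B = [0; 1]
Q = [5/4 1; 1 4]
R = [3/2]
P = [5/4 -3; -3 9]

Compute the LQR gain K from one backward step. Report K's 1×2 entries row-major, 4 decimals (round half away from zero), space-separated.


2.4286 -0.2857

BᵀP = [-3.0000 9.0000]
S = R + BᵀPB = [3/2] + [9.0000] = [10.5000]
BᵀPA = [25.5000 -3.0000]
K = S⁻¹·BᵀPA = [2.4286 -0.2857]
A−BK = [0.5000 4.0000; 0.5714 1.2857]
AᵀP(A−BK) = [10.3839 -0.7143; -0.7143 4.1429]
P' = Q + AᵀP(A−BK) = [11.6339 0.2857; 0.2857 8.1429]
tr(P') = 19.7768


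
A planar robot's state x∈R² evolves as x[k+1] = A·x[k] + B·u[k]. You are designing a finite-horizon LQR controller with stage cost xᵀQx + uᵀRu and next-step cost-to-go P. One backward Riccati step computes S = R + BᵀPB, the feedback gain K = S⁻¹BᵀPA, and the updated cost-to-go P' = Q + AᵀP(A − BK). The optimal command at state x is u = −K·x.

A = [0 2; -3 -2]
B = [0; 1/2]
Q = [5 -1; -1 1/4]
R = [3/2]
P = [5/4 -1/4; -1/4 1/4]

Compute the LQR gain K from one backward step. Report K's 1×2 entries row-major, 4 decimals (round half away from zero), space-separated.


BᵀP = [-0.1250 0.1250]
S = R + BᵀPB = [3/2] + [0.0625] = [1.5625]
BᵀPA = [-0.3750 -0.5000]
K = S⁻¹·BᵀPA = [-0.2400 -0.3200]
A−BK = [0.0000 2.0000; -2.8800 -1.8400]
AᵀP(A−BK) = [2.1600 2.8800; 2.8800 7.8400]
P' = Q + AᵀP(A−BK) = [7.1600 1.8800; 1.8800 8.0900]
tr(P') = 15.2500

-0.2400 -0.3200


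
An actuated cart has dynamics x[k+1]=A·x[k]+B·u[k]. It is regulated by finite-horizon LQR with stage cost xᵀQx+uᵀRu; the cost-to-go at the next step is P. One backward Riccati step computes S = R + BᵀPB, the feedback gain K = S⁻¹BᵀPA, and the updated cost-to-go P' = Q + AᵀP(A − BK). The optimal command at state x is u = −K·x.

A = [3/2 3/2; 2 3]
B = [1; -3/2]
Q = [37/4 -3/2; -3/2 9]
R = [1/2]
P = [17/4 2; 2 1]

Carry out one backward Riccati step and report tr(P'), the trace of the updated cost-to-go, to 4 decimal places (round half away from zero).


60.7188

BᵀP = [1.2500 0.5000]
S = R + BᵀPB = [1/2] + [0.5000] = [1.0000]
BᵀPA = [2.8750 3.3750]
K = S⁻¹·BᵀPA = [2.8750 3.3750]
A−BK = [-1.3750 -1.8750; 6.3125 8.0625]
AᵀP(A−BK) = [17.2969 20.8594; 20.8594 25.1719]
P' = Q + AᵀP(A−BK) = [26.5469 19.3594; 19.3594 34.1719]
tr(P') = 60.7188


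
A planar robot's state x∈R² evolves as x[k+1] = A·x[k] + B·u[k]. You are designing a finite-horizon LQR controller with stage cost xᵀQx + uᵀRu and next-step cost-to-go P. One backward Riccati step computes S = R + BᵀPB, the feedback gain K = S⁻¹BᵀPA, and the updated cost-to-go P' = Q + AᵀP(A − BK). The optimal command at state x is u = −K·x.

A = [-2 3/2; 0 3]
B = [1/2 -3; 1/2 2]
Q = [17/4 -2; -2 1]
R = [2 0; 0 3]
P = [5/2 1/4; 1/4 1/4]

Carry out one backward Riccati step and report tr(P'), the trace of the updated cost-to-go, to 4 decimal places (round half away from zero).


10.9793

BᵀP = [1.3750 0.2500; -7.0000 -0.2500]
S = R + BᵀPB = [2 0; 0 3] + [0.8125 -3.6250; -3.6250 20.5000] = [2.8125 -3.6250; -3.6250 23.5000]
BᵀPA = [-2.7500 2.8125; 14.0000 -11.2500]
K = S⁻¹·BᵀPA = [-0.2620 0.4780; 0.5553 -0.4050]
A−BK = [-0.2030 0.0460; -0.9796 3.5710]
AᵀP(A−BK) = [1.5049 -2.0156; -2.0156 4.2245]
P' = Q + AᵀP(A−BK) = [5.7549 -4.0156; -4.0156 5.2245]
tr(P') = 10.9793


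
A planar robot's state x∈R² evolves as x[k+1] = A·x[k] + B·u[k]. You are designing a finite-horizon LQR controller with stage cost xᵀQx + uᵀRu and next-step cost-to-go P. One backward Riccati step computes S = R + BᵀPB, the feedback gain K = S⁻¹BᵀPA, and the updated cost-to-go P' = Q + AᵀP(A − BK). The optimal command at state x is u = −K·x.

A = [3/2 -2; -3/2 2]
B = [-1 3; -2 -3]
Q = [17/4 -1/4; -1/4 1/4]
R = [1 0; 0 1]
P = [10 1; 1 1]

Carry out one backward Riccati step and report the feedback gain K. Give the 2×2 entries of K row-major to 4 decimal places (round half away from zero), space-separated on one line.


-0.0163 0.0217 0.4885 -0.6514

BᵀP = [-12.0000 -3.0000; 27.0000 0.0000]
S = R + BᵀPB = [1 0; 0 1] + [18.0000 -27.0000; -27.0000 81.0000] = [19.0000 -27.0000; -27.0000 82.0000]
BᵀPA = [-13.5000 18.0000; 40.5000 -54.0000]
K = S⁻¹·BᵀPA = [-0.0163 0.0217; 0.4885 -0.6514]
A−BK = [0.0181 -0.0241; -0.0669 0.0893]
AᵀP(A−BK) = [0.2443 -0.3257; -0.3257 0.4343]
P' = Q + AᵀP(A−BK) = [4.4943 -0.5757; -0.5757 0.6843]
tr(P') = 5.1785


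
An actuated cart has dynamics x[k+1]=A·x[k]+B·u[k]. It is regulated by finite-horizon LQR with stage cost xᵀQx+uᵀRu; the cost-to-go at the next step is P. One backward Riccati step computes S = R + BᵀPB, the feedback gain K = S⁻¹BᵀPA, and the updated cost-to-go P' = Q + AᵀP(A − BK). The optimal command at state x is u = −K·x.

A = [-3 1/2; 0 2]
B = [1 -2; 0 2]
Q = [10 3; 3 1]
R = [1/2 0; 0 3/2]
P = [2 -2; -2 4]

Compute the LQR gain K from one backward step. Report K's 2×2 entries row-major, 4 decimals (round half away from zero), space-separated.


-1.4340 0.8931 0.3019 0.6541

BᵀP = [2.0000 -2.0000; -8.0000 12.0000]
S = R + BᵀPB = [1/2 0; 0 3/2] + [2.0000 -8.0000; -8.0000 40.0000] = [2.5000 -8.0000; -8.0000 41.5000]
BᵀPA = [-6.0000 -3.0000; 24.0000 20.0000]
K = S⁻¹·BᵀPA = [-1.4340 0.8931; 0.3019 0.6541]
A−BK = [-0.9623 0.9151; -0.6038 0.6918]
AᵀP(A−BK) = [2.1509 -1.3396; -1.3396 2.0975]
P' = Q + AᵀP(A−BK) = [12.1509 1.6604; 1.6604 3.0975]
tr(P') = 15.2484


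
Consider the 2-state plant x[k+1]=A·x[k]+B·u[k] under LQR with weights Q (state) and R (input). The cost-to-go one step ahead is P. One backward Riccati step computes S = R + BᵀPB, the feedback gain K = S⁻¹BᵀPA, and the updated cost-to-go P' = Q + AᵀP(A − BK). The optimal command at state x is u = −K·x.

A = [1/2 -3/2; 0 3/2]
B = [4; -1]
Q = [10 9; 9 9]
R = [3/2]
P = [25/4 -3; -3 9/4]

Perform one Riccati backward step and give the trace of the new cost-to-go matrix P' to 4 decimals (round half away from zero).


20.2138

BᵀP = [28.0000 -14.2500]
S = R + BᵀPB = [3/2] + [126.2500] = [127.7500]
BᵀPA = [14.0000 -63.3750]
K = S⁻¹·BᵀPA = [0.1096 -0.4961]
A−BK = [0.0616 0.4843; 0.1096 1.0039]
AᵀP(A−BK) = [0.0283 0.0077; 0.0077 1.1855]
P' = Q + AᵀP(A−BK) = [10.0283 9.0077; 9.0077 10.1855]
tr(P') = 20.2138


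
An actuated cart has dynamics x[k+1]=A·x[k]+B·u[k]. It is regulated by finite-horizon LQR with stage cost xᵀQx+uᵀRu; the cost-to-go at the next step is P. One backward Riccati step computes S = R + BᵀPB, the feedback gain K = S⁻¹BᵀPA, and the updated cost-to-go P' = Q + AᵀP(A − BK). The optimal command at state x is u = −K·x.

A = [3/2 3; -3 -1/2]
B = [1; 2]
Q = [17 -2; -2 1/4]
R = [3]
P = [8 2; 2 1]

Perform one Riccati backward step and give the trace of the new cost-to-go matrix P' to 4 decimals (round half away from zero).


BᵀP = [12.0000 4.0000]
S = R + BᵀPB = [3] + [20.0000] = [23.0000]
BᵀPA = [6.0000 34.0000]
K = S⁻¹·BᵀPA = [0.2609 1.4783]
A−BK = [1.2391 1.5217; -3.5217 -3.4565]
AᵀP(A−BK) = [7.4348 9.1304; 9.1304 15.9891]
P' = Q + AᵀP(A−BK) = [24.4348 7.1304; 7.1304 16.2391]
tr(P') = 40.6739

40.6739


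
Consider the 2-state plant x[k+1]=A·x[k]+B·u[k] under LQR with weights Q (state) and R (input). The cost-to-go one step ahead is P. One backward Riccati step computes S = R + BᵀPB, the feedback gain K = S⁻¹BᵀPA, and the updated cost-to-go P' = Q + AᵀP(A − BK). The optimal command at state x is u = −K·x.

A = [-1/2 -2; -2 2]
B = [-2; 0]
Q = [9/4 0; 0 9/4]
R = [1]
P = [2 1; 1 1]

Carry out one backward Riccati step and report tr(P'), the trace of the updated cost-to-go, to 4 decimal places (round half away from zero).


BᵀP = [-4.0000 -2.0000]
S = R + BᵀPB = [1] + [8.0000] = [9.0000]
BᵀPA = [6.0000 4.0000]
K = S⁻¹·BᵀPA = [0.6667 0.4444]
A−BK = [0.8333 -1.1111; -2.0000 2.0000]
AᵀP(A−BK) = [2.5000 -1.6667; -1.6667 2.2222]
P' = Q + AᵀP(A−BK) = [4.7500 -1.6667; -1.6667 4.4722]
tr(P') = 9.2222

9.2222


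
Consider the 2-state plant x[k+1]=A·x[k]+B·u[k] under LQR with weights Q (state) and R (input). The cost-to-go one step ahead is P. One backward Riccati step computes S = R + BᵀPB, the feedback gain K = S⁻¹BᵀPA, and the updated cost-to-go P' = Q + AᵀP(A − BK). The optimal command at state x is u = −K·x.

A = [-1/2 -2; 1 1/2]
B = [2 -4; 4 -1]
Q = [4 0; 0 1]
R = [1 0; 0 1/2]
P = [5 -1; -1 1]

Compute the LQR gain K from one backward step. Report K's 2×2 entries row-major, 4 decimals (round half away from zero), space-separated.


0.2899 0.2519 0.2726 0.6265

BᵀP = [6.0000 2.0000; -19.0000 3.0000]
S = R + BᵀPB = [1 0; 0 1/2] + [20.0000 -26.0000; -26.0000 73.0000] = [21.0000 -26.0000; -26.0000 73.5000]
BᵀPA = [-1.0000 -11.0000; 12.5000 39.5000]
K = S⁻¹·BᵀPA = [0.2899 0.2519; 0.2726 0.6265]
A−BK = [0.0107 0.0023; 0.1130 0.1190]
AᵀP(A−BK) = [0.1321 0.1705; 0.1705 0.2733]
P' = Q + AᵀP(A−BK) = [4.1321 0.1705; 0.1705 1.2733]
tr(P') = 5.4055


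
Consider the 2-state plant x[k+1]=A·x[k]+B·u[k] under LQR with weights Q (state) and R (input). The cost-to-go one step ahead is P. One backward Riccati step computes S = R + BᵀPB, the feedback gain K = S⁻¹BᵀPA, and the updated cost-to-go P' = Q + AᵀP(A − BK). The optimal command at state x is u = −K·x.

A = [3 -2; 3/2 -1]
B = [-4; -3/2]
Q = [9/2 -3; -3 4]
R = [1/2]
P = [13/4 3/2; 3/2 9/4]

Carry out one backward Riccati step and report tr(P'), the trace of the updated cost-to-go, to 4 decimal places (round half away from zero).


9.1747

BᵀP = [-15.2500 -9.3750]
S = R + BᵀPB = [1/2] + [75.0625] = [75.5625]
BᵀPA = [-59.8125 39.8750]
K = S⁻¹·BᵀPA = [-0.7916 0.5277]
A−BK = [-0.1663 0.1108; 0.3127 -0.2084]
AᵀP(A−BK) = [0.4671 -0.3114; -0.3114 0.2076]
P' = Q + AᵀP(A−BK) = [4.9671 -3.3114; -3.3114 4.2076]
tr(P') = 9.1747


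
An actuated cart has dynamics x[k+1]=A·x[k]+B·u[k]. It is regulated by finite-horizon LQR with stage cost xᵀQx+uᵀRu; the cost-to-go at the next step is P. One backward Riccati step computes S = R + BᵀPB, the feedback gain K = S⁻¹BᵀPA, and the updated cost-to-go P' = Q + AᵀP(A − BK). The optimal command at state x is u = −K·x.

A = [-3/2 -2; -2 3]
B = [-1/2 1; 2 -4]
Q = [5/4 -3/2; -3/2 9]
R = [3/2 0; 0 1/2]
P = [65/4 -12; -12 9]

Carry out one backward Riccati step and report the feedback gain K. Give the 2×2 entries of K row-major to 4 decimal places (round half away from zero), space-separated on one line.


BᵀP = [-32.1250 24.0000; 64.2500 -48.0000]
S = R + BᵀPB = [3/2 0; 0 1/2] + [64.0625 -128.1250; -128.1250 256.2500] = [65.5625 -128.1250; -128.1250 256.7500]
BᵀPA = [0.1875 136.2500; -0.3750 -272.5000]
K = S⁻¹·BᵀPA = [0.0002 0.1633; -0.0013 -0.9798]
A−BK = [-1.4985 -0.9385; -2.0058 -1.2460]
AᵀP(A−BK) = [0.5620 0.3519; 0.3519 0.7405]
P' = Q + AᵀP(A−BK) = [1.8120 -1.1481; -1.1481 9.7405]
tr(P') = 11.5525

0.0002 0.1633 -0.0013 -0.9798


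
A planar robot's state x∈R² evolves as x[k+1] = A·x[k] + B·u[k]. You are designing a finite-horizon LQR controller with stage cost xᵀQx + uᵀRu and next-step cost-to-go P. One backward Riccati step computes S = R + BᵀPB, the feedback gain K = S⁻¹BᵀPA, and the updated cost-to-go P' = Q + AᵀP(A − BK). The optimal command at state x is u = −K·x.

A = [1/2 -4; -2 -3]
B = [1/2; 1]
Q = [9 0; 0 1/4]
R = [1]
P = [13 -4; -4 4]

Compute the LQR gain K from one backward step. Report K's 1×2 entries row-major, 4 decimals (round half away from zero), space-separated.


-0.6471 -3.7647

BᵀP = [2.5000 2.0000]
S = R + BᵀPB = [1] + [3.2500] = [4.2500]
BᵀPA = [-2.7500 -16.0000]
K = S⁻¹·BᵀPA = [-0.6471 -3.7647]
A−BK = [0.8235 -2.1176; -1.3529 0.7647]
AᵀP(A−BK) = [25.4706 -38.3529; -38.3529 87.7647]
P' = Q + AᵀP(A−BK) = [34.4706 -38.3529; -38.3529 88.0147]
tr(P') = 122.4853


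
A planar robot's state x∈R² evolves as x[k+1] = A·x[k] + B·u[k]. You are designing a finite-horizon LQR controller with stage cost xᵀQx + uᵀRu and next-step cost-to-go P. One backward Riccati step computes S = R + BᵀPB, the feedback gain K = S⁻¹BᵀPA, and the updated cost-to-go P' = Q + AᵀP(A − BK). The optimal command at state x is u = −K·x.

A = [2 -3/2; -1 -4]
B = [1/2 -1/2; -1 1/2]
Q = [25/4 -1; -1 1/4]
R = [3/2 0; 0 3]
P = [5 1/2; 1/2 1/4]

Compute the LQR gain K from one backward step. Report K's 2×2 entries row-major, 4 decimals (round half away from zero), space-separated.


BᵀP = [2.0000 0.0000; -2.2500 -0.1250]
S = R + BᵀPB = [3/2 0; 0 3] + [1.0000 -1.0000; -1.0000 1.0625] = [2.5000 -1.0000; -1.0000 4.0625]
BᵀPA = [4.0000 -3.0000; -4.3750 3.8750]
K = S⁻¹·BᵀPA = [1.2969 -0.9078; -0.7577 0.7304]
A−BK = [0.9727 -0.6809; 0.6758 -5.2730]
AᵀP(A−BK) = [9.7474 -10.4232; -10.4232 15.6962]
P' = Q + AᵀP(A−BK) = [15.9974 -11.4232; -11.4232 15.9462]
tr(P') = 31.9437

1.2969 -0.9078 -0.7577 0.7304


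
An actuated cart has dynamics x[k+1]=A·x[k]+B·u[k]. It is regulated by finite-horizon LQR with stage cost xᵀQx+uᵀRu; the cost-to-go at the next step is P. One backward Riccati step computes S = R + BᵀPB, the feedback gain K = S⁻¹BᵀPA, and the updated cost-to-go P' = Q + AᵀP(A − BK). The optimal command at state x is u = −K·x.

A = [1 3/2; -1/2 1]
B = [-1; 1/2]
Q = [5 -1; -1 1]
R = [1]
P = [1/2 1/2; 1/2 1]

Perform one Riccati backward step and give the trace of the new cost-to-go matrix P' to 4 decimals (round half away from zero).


BᵀP = [-0.2500 0.0000]
S = R + BᵀPB = [1] + [0.2500] = [1.2500]
BᵀPA = [-0.2500 -0.3750]
K = S⁻¹·BᵀPA = [-0.2000 -0.3000]
A−BK = [0.8000 1.2000; -0.4000 1.1500]
AᵀP(A−BK) = [0.2000 0.3000; 0.3000 3.5125]
P' = Q + AᵀP(A−BK) = [5.2000 -0.7000; -0.7000 4.5125]
tr(P') = 9.7125

9.7125


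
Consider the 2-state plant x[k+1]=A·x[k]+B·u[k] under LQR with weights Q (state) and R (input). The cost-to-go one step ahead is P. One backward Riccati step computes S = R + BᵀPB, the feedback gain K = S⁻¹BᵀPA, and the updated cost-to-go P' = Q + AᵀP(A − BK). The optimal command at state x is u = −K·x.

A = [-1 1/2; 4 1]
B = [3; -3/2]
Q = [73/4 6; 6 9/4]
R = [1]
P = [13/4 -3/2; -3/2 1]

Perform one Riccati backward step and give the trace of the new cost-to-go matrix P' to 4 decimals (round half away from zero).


BᵀP = [12.0000 -6.0000]
S = R + BᵀPB = [1] + [45.0000] = [46.0000]
BᵀPA = [-36.0000 0.0000]
K = S⁻¹·BᵀPA = [-0.7826 0.0000]
A−BK = [1.3478 0.5000; 2.8261 1.0000]
AᵀP(A−BK) = [3.0761 0.8750; 0.8750 0.3125]
P' = Q + AᵀP(A−BK) = [21.3261 6.8750; 6.8750 2.5625]
tr(P') = 23.8886

23.8886


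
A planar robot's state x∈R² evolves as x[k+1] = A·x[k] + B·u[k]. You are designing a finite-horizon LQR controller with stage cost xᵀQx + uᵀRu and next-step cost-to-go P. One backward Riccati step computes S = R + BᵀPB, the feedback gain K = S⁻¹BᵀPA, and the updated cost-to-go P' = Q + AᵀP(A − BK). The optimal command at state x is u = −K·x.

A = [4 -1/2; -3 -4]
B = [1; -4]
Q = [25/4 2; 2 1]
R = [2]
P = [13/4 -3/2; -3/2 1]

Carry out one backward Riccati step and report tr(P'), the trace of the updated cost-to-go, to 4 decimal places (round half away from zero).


BᵀP = [9.2500 -5.5000]
S = R + BᵀPB = [2] + [31.2500] = [33.2500]
BᵀPA = [53.5000 17.3750]
K = S⁻¹·BᵀPA = [1.6090 0.5226]
A−BK = [2.3910 -1.0226; 3.4361 -1.9098]
AᵀP(A−BK) = [10.9173 -0.7068; -0.7068 1.7331]
P' = Q + AᵀP(A−BK) = [17.1673 1.2932; 1.2932 2.7331]
tr(P') = 19.9004

19.9004


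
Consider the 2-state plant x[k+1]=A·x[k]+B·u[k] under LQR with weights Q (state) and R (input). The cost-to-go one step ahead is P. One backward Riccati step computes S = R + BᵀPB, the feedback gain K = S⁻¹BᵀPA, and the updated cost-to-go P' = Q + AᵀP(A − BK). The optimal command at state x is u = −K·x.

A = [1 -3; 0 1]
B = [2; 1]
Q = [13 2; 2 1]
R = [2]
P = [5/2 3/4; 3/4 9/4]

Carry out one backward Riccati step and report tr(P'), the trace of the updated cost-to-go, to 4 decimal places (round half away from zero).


24.2681

BᵀP = [5.7500 3.7500]
S = R + BᵀPB = [2] + [15.2500] = [17.2500]
BᵀPA = [5.7500 -13.5000]
K = S⁻¹·BᵀPA = [0.3333 -0.7826]
A−BK = [0.3333 -1.4348; -0.3333 1.7826]
AᵀP(A−BK) = [0.5833 -2.2500; -2.2500 9.6848]
P' = Q + AᵀP(A−BK) = [13.5833 -0.2500; -0.2500 10.6848]
tr(P') = 24.2681


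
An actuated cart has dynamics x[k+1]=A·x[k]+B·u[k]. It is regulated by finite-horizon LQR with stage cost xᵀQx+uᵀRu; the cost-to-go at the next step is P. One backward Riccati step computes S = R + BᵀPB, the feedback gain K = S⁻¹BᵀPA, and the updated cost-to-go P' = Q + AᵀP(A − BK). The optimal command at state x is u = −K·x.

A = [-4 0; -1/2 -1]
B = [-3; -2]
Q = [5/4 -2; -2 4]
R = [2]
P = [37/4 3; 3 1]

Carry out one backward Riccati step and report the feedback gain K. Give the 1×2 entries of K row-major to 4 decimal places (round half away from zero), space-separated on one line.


1.1218 0.0878

BᵀP = [-33.7500 -11.0000]
S = R + BᵀPB = [2] + [123.2500] = [125.2500]
BᵀPA = [140.5000 11.0000]
K = S⁻¹·BᵀPA = [1.1218 0.0878]
A−BK = [-0.6347 0.2635; 1.7435 -0.8244]
AᵀP(A−BK) = [2.6432 0.1607; 0.1607 0.0339]
P' = Q + AᵀP(A−BK) = [3.8932 -1.8393; -1.8393 4.0339]
tr(P') = 7.9271


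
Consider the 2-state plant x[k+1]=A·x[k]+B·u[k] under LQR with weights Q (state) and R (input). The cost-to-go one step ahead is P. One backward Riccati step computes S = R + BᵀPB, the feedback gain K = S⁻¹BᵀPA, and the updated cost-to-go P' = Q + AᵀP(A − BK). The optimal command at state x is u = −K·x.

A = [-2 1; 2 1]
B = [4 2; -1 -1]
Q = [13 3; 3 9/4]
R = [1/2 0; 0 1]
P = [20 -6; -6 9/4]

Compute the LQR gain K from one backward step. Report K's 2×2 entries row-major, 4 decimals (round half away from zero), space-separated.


BᵀP = [86.0000 -26.2500; 46.0000 -14.2500]
S = R + BᵀPB = [1/2 0; 0 1] + [370.2500 198.2500; 198.2500 106.2500] = [370.7500 198.2500; 198.2500 107.2500]
BᵀPA = [-224.5000 59.7500; -120.5000 31.7500]
K = S⁻¹·BᵀPA = [-0.4099 0.2473; -0.3659 -0.1612]
A−BK = [0.3713 0.3330; 1.2242 1.0862]
AᵀP(A−BK) = [0.8926 0.6072; 0.6072 0.5885]
P' = Q + AᵀP(A−BK) = [13.8926 3.6072; 3.6072 2.8385]
tr(P') = 16.7311

-0.4099 0.2473 -0.3659 -0.1612


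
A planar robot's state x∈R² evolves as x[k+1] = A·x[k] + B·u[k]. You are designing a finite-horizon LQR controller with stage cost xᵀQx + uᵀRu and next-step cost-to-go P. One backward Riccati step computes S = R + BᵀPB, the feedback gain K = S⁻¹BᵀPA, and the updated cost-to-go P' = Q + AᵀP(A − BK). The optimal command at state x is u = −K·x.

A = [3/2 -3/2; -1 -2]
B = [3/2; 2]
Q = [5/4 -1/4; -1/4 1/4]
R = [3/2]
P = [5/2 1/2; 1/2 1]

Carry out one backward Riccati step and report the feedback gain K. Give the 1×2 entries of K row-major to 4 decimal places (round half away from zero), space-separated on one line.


BᵀP = [4.7500 2.7500]
S = R + BᵀPB = [3/2] + [12.6250] = [14.1250]
BᵀPA = [4.3750 -12.6250]
K = S⁻¹·BᵀPA = [0.3097 -0.8938]
A−BK = [1.0354 -0.1593; -1.6195 -0.2124]
AᵀP(A−BK) = [3.7699 -0.4646; -0.4646 1.3407]
P' = Q + AᵀP(A−BK) = [5.0199 -0.7146; -0.7146 1.5907]
tr(P') = 6.6106

0.3097 -0.8938


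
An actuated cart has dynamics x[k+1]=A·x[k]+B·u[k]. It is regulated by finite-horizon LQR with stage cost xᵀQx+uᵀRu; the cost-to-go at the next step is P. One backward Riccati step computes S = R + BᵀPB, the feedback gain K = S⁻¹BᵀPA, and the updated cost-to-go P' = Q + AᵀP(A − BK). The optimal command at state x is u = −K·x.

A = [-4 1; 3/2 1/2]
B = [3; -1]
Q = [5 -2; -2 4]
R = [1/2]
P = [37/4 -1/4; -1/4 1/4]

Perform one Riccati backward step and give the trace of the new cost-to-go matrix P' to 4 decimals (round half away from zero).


10.1104

BᵀP = [28.0000 -1.0000]
S = R + BᵀPB = [1/2] + [85.0000] = [85.5000]
BᵀPA = [-113.5000 27.5000]
K = S⁻¹·BᵀPA = [-1.3275 0.3216]
A−BK = [-0.0175 0.0351; 0.1725 0.8216]
AᵀP(A−BK) = [0.8929 -0.1817; -0.1817 0.2175]
P' = Q + AᵀP(A−BK) = [5.8929 -2.1817; -2.1817 4.2175]
tr(P') = 10.1104


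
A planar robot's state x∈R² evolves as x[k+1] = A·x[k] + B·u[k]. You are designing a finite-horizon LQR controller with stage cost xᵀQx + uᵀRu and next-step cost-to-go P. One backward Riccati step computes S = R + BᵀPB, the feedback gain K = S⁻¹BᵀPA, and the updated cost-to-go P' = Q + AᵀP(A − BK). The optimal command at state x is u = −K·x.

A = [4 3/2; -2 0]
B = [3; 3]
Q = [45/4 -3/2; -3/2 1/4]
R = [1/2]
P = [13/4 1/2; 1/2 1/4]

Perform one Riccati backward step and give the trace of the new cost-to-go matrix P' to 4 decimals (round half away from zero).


BᵀP = [11.2500 2.2500]
S = R + BᵀPB = [1/2] + [40.5000] = [41.0000]
BᵀPA = [40.5000 16.8750]
K = S⁻¹·BᵀPA = [0.9878 0.4116]
A−BK = [1.0366 0.2652; -4.9634 -1.2348]
AᵀP(A−BK) = [4.9939 1.3308; 1.3308 0.3670]
P' = Q + AᵀP(A−BK) = [16.2439 -0.1692; -0.1692 0.6170]
tr(P') = 16.8609

16.8609


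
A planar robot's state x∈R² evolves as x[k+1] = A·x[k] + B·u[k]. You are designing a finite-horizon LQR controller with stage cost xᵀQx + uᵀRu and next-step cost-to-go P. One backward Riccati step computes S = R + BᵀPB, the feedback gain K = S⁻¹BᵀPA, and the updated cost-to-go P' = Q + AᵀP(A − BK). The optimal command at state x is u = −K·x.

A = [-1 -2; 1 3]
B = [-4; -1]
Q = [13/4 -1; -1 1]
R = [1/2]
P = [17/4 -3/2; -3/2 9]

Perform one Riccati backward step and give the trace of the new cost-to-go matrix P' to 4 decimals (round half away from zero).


126.7252

BᵀP = [-15.5000 -3.0000]
S = R + BᵀPB = [1/2] + [65.0000] = [65.5000]
BᵀPA = [12.5000 22.0000]
K = S⁻¹·BᵀPA = [0.1908 0.3359]
A−BK = [-0.2366 -0.6565; 1.1908 3.3359]
AᵀP(A−BK) = [13.8645 38.8015; 38.8015 108.6107]
P' = Q + AᵀP(A−BK) = [17.1145 37.8015; 37.8015 109.6107]
tr(P') = 126.7252


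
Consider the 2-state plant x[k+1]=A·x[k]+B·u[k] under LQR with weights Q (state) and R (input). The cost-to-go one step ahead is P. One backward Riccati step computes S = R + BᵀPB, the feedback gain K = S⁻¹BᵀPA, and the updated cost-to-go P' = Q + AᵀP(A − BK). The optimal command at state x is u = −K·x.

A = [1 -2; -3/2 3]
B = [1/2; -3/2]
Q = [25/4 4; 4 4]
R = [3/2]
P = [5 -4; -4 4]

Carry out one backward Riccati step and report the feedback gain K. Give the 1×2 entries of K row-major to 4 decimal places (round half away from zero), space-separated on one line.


BᵀP = [8.5000 -8.0000]
S = R + BᵀPB = [3/2] + [16.2500] = [17.7500]
BᵀPA = [20.5000 -41.0000]
K = S⁻¹·BᵀPA = [1.1549 -2.3099]
A−BK = [0.4225 -0.8451; 0.2324 -0.4648]
AᵀP(A−BK) = [2.3239 -4.6479; -4.6479 9.2958]
P' = Q + AᵀP(A−BK) = [8.5739 -0.6479; -0.6479 13.2958]
tr(P') = 21.8697

1.1549 -2.3099


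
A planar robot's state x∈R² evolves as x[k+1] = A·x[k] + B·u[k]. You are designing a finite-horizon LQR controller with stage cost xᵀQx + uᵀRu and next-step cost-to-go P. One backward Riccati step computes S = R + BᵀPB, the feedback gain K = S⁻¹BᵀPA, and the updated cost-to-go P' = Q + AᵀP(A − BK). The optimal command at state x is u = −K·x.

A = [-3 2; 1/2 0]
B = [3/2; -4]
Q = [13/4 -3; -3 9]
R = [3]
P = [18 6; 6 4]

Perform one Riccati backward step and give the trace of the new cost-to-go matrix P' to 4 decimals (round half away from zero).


223.8345

BᵀP = [3.0000 -7.0000]
S = R + BᵀPB = [3] + [32.5000] = [35.5000]
BᵀPA = [-12.5000 6.0000]
K = S⁻¹·BᵀPA = [-0.3521 0.1690]
A−BK = [-2.4718 1.7465; -0.9085 0.6761]
AᵀP(A−BK) = [140.5986 -99.8873; -99.8873 70.9859]
P' = Q + AᵀP(A−BK) = [143.8486 -102.8873; -102.8873 79.9859]
tr(P') = 223.8345


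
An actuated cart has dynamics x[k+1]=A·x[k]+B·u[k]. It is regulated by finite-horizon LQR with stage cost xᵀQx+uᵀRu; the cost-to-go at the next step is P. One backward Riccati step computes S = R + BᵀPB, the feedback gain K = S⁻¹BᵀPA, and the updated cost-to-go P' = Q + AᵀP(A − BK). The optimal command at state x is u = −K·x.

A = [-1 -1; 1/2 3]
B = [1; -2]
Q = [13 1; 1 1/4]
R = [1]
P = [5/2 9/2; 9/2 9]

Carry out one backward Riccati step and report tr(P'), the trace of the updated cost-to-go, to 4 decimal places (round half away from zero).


BᵀP = [-6.5000 -13.5000]
S = R + BᵀPB = [1] + [20.5000] = [21.5000]
BᵀPA = [-0.2500 -34.0000]
K = S⁻¹·BᵀPA = [-0.0116 -1.5814]
A−BK = [-0.9884 0.5814; 0.4767 -0.1628]
AᵀP(A−BK) = [0.2471 -0.1453; -0.1453 2.7326]
P' = Q + AᵀP(A−BK) = [13.2471 0.8547; 0.8547 2.9826]
tr(P') = 16.2297

16.2297


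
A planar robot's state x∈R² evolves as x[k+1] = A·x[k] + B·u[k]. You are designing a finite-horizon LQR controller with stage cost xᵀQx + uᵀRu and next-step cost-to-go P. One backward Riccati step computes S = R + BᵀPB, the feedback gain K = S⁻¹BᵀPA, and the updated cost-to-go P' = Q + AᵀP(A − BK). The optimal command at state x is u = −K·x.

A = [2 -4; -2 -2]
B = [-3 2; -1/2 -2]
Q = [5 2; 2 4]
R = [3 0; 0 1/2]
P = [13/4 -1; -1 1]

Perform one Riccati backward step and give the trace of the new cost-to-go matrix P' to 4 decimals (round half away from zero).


14.7131

BᵀP = [-9.2500 2.5000; 8.5000 -4.0000]
S = R + BᵀPB = [3 0; 0 1/2] + [26.5000 -23.5000; -23.5000 25.0000] = [29.5000 -23.5000; -23.5000 25.5000]
BᵀPA = [-23.5000 32.0000; 25.0000 -26.0000]
K = S⁻¹·BᵀPA = [-0.0588 1.0250; 0.9263 -0.0750]
A−BK = [-0.0288 -0.7750; -0.1769 -1.6375]
AᵀP(A−BK) = [0.4631 -0.0375; -0.0375 5.2500]
P' = Q + AᵀP(A−BK) = [5.4631 1.9625; 1.9625 9.2500]
tr(P') = 14.7131


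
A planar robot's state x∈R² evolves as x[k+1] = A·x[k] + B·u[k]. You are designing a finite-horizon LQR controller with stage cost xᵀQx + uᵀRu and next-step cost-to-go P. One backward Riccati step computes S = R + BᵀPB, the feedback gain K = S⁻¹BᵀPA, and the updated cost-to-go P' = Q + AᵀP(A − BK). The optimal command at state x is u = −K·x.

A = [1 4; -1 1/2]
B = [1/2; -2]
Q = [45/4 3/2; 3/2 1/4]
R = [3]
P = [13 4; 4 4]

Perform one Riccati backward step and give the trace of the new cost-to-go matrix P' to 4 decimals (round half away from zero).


238.3947

BᵀP = [-1.5000 -6.0000]
S = R + BᵀPB = [3] + [11.2500] = [14.2500]
BᵀPA = [4.5000 -9.0000]
K = S⁻¹·BᵀPA = [0.3158 -0.6316]
A−BK = [0.8421 4.3158; -0.3684 -0.7632]
AᵀP(A−BK) = [7.5789 38.8421; 38.8421 219.3158]
P' = Q + AᵀP(A−BK) = [18.8289 40.3421; 40.3421 219.5658]
tr(P') = 238.3947


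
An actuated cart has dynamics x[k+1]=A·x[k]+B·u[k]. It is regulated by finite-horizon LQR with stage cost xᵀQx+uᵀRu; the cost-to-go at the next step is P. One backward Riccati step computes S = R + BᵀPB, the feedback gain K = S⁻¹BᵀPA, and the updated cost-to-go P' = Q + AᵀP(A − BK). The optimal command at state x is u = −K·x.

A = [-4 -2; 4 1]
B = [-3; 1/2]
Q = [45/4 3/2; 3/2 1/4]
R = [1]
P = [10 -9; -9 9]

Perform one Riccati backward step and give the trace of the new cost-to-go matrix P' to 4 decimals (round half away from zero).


24.9137

BᵀP = [-34.5000 31.5000]
S = R + BᵀPB = [1] + [119.2500] = [120.2500]
BᵀPA = [264.0000 100.5000]
K = S⁻¹·BᵀPA = [2.1954 0.8358]
A−BK = [2.5863 0.5073; 2.9023 0.5821]
AᵀP(A−BK) = [12.4075 3.3597; 3.3597 1.0062]
P' = Q + AᵀP(A−BK) = [23.6575 4.8597; 4.8597 1.2562]
tr(P') = 24.9137


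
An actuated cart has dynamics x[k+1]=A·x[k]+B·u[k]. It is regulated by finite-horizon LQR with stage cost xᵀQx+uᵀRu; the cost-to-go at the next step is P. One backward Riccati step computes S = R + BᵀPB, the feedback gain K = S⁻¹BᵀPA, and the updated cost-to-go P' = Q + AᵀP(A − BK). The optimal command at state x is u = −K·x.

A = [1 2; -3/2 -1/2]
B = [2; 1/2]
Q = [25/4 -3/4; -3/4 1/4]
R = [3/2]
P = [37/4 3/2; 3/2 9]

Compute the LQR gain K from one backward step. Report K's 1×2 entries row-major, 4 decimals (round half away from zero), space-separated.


BᵀP = [19.2500 7.5000]
S = R + BᵀPB = [3/2] + [42.2500] = [43.7500]
BᵀPA = [8.0000 34.7500]
K = S⁻¹·BᵀPA = [0.1829 0.7943]
A−BK = [0.6343 0.4114; -1.5914 -0.8971]
AᵀP(A−BK) = [23.5371 13.6457; 13.6457 8.6486]
P' = Q + AᵀP(A−BK) = [29.7871 12.8957; 12.8957 8.8986]
tr(P') = 38.6857

0.1829 0.7943


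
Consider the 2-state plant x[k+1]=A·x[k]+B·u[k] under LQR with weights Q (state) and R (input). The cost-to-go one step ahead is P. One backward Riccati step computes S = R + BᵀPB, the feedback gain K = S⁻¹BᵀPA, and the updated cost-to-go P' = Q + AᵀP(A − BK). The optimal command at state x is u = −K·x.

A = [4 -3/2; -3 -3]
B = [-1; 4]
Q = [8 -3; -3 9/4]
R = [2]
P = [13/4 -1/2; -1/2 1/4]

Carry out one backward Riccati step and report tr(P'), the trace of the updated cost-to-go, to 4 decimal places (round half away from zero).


BᵀP = [-5.2500 1.5000]
S = R + BᵀPB = [2] + [11.2500] = [13.2500]
BᵀPA = [-25.5000 3.3750]
K = S⁻¹·BᵀPA = [-1.9245 0.2547]
A−BK = [2.0755 -1.2453; 4.6981 -4.0189]
AᵀP(A−BK) = [17.1745 -7.0047; -7.0047 4.2028]
P' = Q + AᵀP(A−BK) = [25.1745 -10.0047; -10.0047 6.4528]
tr(P') = 31.6274

31.6274
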